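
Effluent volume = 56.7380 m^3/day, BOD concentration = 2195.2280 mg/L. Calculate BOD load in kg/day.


Formula: BOD_load = volume * conc / 1000
Substituting: BOD_load = 56.7380 * 2195.2280 / 1000
Result: 124.5528 kg/day


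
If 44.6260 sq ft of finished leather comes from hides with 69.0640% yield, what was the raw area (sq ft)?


Formula: raw = finished * 100 / yield
Substituting: raw = 44.6260 * 100 / 69.0640
Result: 64.6154 sq ft


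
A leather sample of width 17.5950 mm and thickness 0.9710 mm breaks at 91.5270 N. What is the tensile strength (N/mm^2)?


Formula: TS = force / (width * thickness)
Substituting: TS = 91.5270 / (17.5950 * 0.9710)
Result: 5.3572 N/mm^2


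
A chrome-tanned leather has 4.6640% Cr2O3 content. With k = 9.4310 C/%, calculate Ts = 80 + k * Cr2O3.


Formula: Ts = 80 + k * Cr2O3
Substituting: Ts = 80 + 9.4310 * 4.6640
Result: 123.9862 C


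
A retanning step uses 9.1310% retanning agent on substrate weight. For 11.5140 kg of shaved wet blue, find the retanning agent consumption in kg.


Formula: Retan = substrate * pct / 100
Substituting: Retan = 11.5140 * 9.1310 / 100
Result: 1.0513 kg


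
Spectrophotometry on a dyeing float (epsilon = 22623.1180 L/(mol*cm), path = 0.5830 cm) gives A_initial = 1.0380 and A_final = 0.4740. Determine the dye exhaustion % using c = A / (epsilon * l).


c_initial = A_i / (epsilon * l) = 1.0380 / (22623.1180 * 0.5830) = 7.8700e-05 mol/L
c_final = A_f / (epsilon * l) = 0.4740 / (22623.1180 * 0.5830) = 3.5938e-05 mol/L
Exhaustion = (c_initial - c_final) / c_initial * 100 = (7.8700e-05 - 3.5938e-05) / 7.8700e-05 * 100 = 54.3353 %


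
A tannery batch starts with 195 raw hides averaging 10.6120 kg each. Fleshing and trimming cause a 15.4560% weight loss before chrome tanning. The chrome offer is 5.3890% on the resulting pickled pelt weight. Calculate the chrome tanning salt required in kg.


Total_raw = N * avg_wt = 195 * 10.6120 = 2069.3400 kg
Substrate = Total_raw * (1 - loss/100) = 2069.3400 * (1 - 15.4560/100) = 1749.5028 kg
Chrome = Substrate * pct / 100 = 1749.5028 * 5.3890 / 100 = 94.2807 kg


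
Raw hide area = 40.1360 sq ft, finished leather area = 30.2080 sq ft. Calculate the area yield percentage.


Formula: Yield = finished / raw * 100
Substituting: Yield = 30.2080 / 40.1360 * 100
Result: 75.2641 %


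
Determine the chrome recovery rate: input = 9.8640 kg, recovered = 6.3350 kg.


Formula: Recovery = recovered / input * 100
Substituting: Recovery = 6.3350 / 9.8640 * 100
Result: 64.2234 %


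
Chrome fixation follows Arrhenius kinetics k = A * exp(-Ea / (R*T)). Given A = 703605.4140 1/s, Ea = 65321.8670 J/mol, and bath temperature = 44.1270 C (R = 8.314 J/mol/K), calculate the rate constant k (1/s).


T_K = T_C + 273.15 = 44.1270 + 273.15 = 317.2770 K
exponent = -Ea / (R * T_K) = -65321.8670 / (8.314 * 317.2770) = -24.7634
k = A * exp(exponent) = 703605.4140 * exp(-24.7634) = 1.2380e-05 1/s


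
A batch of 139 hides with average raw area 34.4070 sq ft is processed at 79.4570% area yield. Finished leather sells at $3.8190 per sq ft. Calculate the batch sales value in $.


Raw_total = N * avg_area = 139 * 34.4070 = 4782.5730 sq ft
Finished = Raw_total * yield / 100 = 4782.5730 * 79.4570 / 100 = 3800.0890 sq ft
Value = Finished * price = 3800.0890 * 3.8190 = 14512.5400 $


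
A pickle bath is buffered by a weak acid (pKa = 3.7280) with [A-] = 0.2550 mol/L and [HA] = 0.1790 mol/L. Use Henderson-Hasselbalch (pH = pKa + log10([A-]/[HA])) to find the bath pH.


ratio = [A-] / [HA] = 0.2550 / 0.1790 = 1.4246
log10(ratio) = 0.1537
pH = pKa + log10(ratio) = 3.7280 + 0.1537 = 3.8817


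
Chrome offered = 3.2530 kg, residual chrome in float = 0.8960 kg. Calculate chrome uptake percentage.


Formula: Uptake = (offered - residual) / offered * 100
Substituting: Uptake = (3.2530 - 0.8960) / 3.2530 * 100
Result: 72.4562 %


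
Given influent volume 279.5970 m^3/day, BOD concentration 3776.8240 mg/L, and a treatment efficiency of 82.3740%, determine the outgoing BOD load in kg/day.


Load_in = volume * conc / 1000 = 279.5970 * 3776.8240 / 1000 = 1055.9887 kg/day
Removed = Load_in * eff / 100 = 1055.9887 * 82.3740 / 100 = 869.8601 kg/day
Load_out = Load_in - Removed = 1055.9887 - 869.8601 = 186.1286 kg/day


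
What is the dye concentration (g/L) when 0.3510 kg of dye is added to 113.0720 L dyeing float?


Formula: Conc = dye_mass(kg) / volume(L) * 1000
Substituting: Conc = 0.3510 / 113.0720 * 1000
Result: 3.1042 g/L


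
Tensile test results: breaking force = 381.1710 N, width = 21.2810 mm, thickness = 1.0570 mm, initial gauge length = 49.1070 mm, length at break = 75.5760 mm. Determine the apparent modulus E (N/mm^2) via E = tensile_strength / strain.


TS = F / (w * t) = 381.1710 / (21.2810 * 1.0570) = 16.9454 N/mm^2
strain = (Lf - L0) / L0 = (75.5760 - 49.1070) / 49.1070 = 0.5390
E = TS / strain = 16.9454 / 0.5390 = 31.4383 N/mm^2


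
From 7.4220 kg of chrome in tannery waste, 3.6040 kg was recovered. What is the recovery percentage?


Formula: Recovery = recovered / input * 100
Substituting: Recovery = 3.6040 / 7.4220 * 100
Result: 48.5583 %


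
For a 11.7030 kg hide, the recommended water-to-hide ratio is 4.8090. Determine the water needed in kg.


Formula: Water = hide_weight * ratio
Substituting: Water = 11.7030 * 4.8090
Result: 56.2797 kg


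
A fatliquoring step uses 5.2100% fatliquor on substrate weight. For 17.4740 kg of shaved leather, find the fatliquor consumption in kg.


Formula: Fat = substrate * pct / 100
Substituting: Fat = 17.4740 * 5.2100 / 100
Result: 0.9104 kg


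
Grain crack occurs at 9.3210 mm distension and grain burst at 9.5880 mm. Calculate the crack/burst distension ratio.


Formula: Ratio = crack / burst
Substituting: Ratio = 9.3210 / 9.5880
Result: 0.9722


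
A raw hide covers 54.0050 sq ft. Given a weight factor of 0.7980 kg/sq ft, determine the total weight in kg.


Formula: Weight = area * weight_per_sqft
Substituting: Weight = 54.0050 * 0.7980
Result: 43.0960 kg


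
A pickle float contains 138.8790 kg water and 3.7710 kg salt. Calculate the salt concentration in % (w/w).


Formula: Conc = salt / (water + salt) * 100
Substituting: Conc = 3.7710 / (138.8790 + 3.7710) * 100
Result: 2.6435 %


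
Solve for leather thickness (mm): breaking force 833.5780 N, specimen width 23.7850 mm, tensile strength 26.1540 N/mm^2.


Formula: t = F / (TS * w)
Substituting: t = 833.5780 / (26.1540 * 23.7850)
Result: 1.3400 mm


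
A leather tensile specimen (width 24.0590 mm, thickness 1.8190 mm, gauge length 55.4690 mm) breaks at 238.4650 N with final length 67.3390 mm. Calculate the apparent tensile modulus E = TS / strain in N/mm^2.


TS = F / (w * t) = 238.4650 / (24.0590 * 1.8190) = 5.4490 N/mm^2
strain = (Lf - L0) / L0 = (67.3390 - 55.4690) / 55.4690 = 0.2140
E = TS / strain = 5.4490 / 0.2140 = 25.4633 N/mm^2


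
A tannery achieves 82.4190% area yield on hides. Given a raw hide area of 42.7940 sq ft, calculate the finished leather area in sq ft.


Formula: finished = raw * yield / 100
Substituting: finished = 42.7940 * 82.4190 / 100
Result: 35.2704 sq ft


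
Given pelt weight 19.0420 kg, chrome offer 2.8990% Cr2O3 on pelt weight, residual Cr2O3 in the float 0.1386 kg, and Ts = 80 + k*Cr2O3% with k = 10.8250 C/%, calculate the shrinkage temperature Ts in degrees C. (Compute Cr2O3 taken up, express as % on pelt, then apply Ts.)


Offered = pelt * offer_pct / 100 = 19.0420 * 2.8990 / 100 = 0.5520 kg
Uptake = offered - residual = 0.5520 - 0.1386 = 0.4134 kg
Cr2O3% on pelt = uptake / pelt * 100 = 0.4134 / 19.0420 * 100 = 2.1711 %
Ts = 80 + k * Cr2O3% = 80 + 10.8250 * 2.1711 = 103.5025 C


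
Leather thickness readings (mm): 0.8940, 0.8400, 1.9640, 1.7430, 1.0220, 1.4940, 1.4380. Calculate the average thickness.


Formula: Average = sum / n
Substituting: Average = 9.3950 / 7
Result: 1.3421 mm


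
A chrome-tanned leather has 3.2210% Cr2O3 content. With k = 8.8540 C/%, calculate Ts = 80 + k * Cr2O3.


Formula: Ts = 80 + k * Cr2O3
Substituting: Ts = 80 + 8.8540 * 3.2210
Result: 108.5187 C


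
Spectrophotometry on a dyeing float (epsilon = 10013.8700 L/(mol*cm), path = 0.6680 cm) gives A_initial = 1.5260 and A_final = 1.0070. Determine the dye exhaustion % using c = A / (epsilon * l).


c_initial = A_i / (epsilon * l) = 1.5260 / (10013.8700 * 0.6680) = 2.2813e-04 mol/L
c_final = A_f / (epsilon * l) = 1.0070 / (10013.8700 * 0.6680) = 1.5054e-04 mol/L
Exhaustion = (c_initial - c_final) / c_initial * 100 = (2.2813e-04 - 1.5054e-04) / 2.2813e-04 * 100 = 34.0105 %


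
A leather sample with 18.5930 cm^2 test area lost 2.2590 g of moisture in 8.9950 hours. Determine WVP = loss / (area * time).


Formula: WVP = loss / (area * time)
Substituting: WVP = 2.2590 / (18.5930 * 8.9950)
Result: 0.0135072 g/(cm^2*hr)


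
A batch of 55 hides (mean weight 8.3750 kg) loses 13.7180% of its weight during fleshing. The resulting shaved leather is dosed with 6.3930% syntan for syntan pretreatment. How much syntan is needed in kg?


Total_raw = N * avg_wt = 55 * 8.3750 = 460.6250 kg
Substrate = Total_raw * (1 - loss/100) = 460.6250 * (1 - 13.7180/100) = 397.4365 kg
Syntan = Substrate * pct / 100 = 397.4365 * 6.3930 / 100 = 25.4081 kg


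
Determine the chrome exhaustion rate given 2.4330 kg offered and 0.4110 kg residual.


Formula: Uptake = (offered - residual) / offered * 100
Substituting: Uptake = (2.4330 - 0.4110) / 2.4330 * 100
Result: 83.1073 %


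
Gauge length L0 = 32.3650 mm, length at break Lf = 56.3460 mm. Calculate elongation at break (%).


Formula: Elongation = (Lf - L0) / L0 * 100
Substituting: Elongation = (56.3460 - 32.3650) / 32.3650 * 100
Result: 74.0955 %


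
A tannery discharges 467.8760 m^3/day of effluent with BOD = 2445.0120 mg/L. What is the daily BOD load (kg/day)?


Formula: BOD_load = volume * conc / 1000
Substituting: BOD_load = 467.8760 * 2445.0120 / 1000
Result: 1143.9624 kg/day


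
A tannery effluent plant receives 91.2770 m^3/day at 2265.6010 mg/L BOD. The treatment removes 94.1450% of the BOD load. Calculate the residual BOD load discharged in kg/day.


Load_in = volume * conc / 1000 = 91.2770 * 2265.6010 / 1000 = 206.7973 kg/day
Removed = Load_in * eff / 100 = 206.7973 * 94.1450 / 100 = 194.6893 kg/day
Load_out = Load_in - Removed = 206.7973 - 194.6893 = 12.1080 kg/day


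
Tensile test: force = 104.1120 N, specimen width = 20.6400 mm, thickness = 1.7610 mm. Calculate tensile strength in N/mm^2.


Formula: TS = force / (width * thickness)
Substituting: TS = 104.1120 / (20.6400 * 1.7610)
Result: 2.8644 N/mm^2


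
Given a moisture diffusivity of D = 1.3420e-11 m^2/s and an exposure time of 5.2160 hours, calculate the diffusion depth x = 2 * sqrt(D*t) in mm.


t = 5.2160 hr * 3600 = 18777.6000 s
D * t = 1.3420e-11 * 18777.6000 = 2.5200e-07
x = 2 * sqrt(D*t) = 2 * sqrt(2.5200e-07) = 0.00100398 m = 1.0040 mm


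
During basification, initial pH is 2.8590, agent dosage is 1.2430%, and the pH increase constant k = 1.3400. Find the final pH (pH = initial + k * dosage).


Formula: pH_final = pH_initial + k * base_pct
Substituting: pH_final = 2.8590 + 1.3400 * 1.2430
Result: 4.5246


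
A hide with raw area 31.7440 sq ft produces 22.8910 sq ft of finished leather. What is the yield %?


Formula: Yield = finished / raw * 100
Substituting: Yield = 22.8910 / 31.7440 * 100
Result: 72.1113 %


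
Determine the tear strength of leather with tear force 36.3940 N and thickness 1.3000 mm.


Formula: Tear strength = force / thickness
Substituting: Tear strength = 36.3940 / 1.3000
Result: 27.9954 N/mm


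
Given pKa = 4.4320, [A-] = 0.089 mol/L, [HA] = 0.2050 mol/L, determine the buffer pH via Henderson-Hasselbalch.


ratio = [A-] / [HA] = 0.089 / 0.2050 = 0.4341
log10(ratio) = -0.3624
pH = pKa + log10(ratio) = 4.4320 - 0.3624 = 4.0696


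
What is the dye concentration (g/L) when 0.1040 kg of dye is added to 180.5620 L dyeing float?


Formula: Conc = dye_mass(kg) / volume(L) * 1000
Substituting: Conc = 0.1040 / 180.5620 * 1000
Result: 0.5760 g/L


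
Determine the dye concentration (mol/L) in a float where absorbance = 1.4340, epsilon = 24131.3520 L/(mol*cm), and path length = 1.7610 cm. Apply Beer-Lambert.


Formula: c = A / (epsilon * l)
Substituting: c = 1.4340 / (24131.3520 * 1.7610)
Result: 3.3745e-05 mol/L


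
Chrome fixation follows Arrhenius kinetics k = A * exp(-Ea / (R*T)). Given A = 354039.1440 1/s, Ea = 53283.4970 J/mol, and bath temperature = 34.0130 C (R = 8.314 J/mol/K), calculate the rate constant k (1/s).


T_K = T_C + 273.15 = 34.0130 + 273.15 = 307.1630 K
exponent = -Ea / (R * T_K) = -53283.4970 / (8.314 * 307.1630) = -20.8648
k = A * exp(exponent) = 354039.1440 * exp(-20.8648) = 3.0732e-04 1/s


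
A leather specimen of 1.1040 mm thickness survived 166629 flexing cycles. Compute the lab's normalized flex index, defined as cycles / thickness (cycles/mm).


Formula: Index = cycles / thickness
Substituting: Index = 166629 / 1.1040
Result: 150932.0652 cycles/mm


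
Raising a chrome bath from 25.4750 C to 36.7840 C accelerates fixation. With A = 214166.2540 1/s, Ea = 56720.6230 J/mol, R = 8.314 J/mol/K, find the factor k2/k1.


T1 = 25.4750 + 273.15 = 298.6250 K; T2 = 36.7840 + 273.15 = 309.9340 K
k1 = A * exp(-Ea/(R*T1)) = 214166.2540 * exp(-56720.6230/(8.314*298.6250)) = 2.5644e-05 1/s
k2 = A * exp(-Ea/(R*T2)) = 214166.2540 * exp(-56720.6230/(8.314*309.9340)) = 5.9022e-05 1/s
k2/k1 = 5.9022e-05 / 2.5644e-05 = 2.3016


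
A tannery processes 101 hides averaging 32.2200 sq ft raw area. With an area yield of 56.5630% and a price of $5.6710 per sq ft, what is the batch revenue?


Raw_total = N * avg_area = 101 * 32.2200 = 3254.2200 sq ft
Finished = Raw_total * yield / 100 = 3254.2200 * 56.5630 / 100 = 1840.6845 sq ft
Value = Finished * price = 1840.6845 * 5.6710 = 10438.5216 $


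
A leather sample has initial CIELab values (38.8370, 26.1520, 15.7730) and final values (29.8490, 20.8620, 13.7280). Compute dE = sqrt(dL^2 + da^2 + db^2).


dL = -8.9880, da = -5.2900, db = -2.0450
dE = sqrt((-8.9880)^2 + (-5.2900)^2 + (-2.0450)^2) = 10.6278


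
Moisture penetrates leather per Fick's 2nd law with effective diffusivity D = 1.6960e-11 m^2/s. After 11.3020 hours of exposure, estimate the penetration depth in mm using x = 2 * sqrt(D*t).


t = 11.3020 hr * 3600 = 40687.2000 s
D * t = 1.6960e-11 * 40687.2000 = 6.9005e-07
x = 2 * sqrt(D*t) = 2 * sqrt(6.9005e-07) = 0.00166139 m = 1.6614 mm


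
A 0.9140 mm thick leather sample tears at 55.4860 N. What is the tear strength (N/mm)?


Formula: Tear strength = force / thickness
Substituting: Tear strength = 55.4860 / 0.9140
Result: 60.7068 N/mm


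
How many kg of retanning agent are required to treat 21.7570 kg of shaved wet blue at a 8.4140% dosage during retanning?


Formula: Retan = substrate * pct / 100
Substituting: Retan = 21.7570 * 8.4140 / 100
Result: 1.8306 kg


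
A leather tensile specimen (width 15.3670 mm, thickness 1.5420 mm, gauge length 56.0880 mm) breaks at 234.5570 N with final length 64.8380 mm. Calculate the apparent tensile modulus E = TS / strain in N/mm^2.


TS = F / (w * t) = 234.5570 / (15.3670 * 1.5420) = 9.8986 N/mm^2
strain = (Lf - L0) / L0 = (64.8380 - 56.0880) / 56.0880 = 0.1560
E = TS / strain = 9.8986 / 0.1560 = 63.4508 N/mm^2


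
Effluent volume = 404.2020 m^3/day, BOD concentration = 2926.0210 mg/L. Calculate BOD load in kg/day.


Formula: BOD_load = volume * conc / 1000
Substituting: BOD_load = 404.2020 * 2926.0210 / 1000
Result: 1182.7035 kg/day


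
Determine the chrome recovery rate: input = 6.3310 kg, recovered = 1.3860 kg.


Formula: Recovery = recovered / input * 100
Substituting: Recovery = 1.3860 / 6.3310 * 100
Result: 21.8923 %


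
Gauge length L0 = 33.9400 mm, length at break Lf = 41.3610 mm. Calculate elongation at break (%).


Formula: Elongation = (Lf - L0) / L0 * 100
Substituting: Elongation = (41.3610 - 33.9400) / 33.9400 * 100
Result: 21.8651 %


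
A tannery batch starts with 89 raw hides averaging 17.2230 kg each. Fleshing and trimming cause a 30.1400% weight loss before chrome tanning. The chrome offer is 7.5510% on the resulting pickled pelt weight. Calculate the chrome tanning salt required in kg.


Total_raw = N * avg_wt = 89 * 17.2230 = 1532.8470 kg
Substrate = Total_raw * (1 - loss/100) = 1532.8470 * (1 - 30.1400/100) = 1070.8469 kg
Chrome = Substrate * pct / 100 = 1070.8469 * 7.5510 / 100 = 80.8597 kg


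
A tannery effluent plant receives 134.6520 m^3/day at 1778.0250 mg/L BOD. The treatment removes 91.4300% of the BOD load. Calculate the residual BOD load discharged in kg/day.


Load_in = volume * conc / 1000 = 134.6520 * 1778.0250 / 1000 = 239.4146 kg/day
Removed = Load_in * eff / 100 = 239.4146 * 91.4300 / 100 = 218.8968 kg/day
Load_out = Load_in - Removed = 239.4146 - 218.8968 = 20.5178 kg/day


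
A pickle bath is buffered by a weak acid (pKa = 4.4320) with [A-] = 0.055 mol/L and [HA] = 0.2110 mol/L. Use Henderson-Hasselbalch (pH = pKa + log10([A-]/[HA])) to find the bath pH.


ratio = [A-] / [HA] = 0.055 / 0.2110 = 0.2607
log10(ratio) = -0.5839
pH = pKa + log10(ratio) = 4.4320 - 0.5839 = 3.8481


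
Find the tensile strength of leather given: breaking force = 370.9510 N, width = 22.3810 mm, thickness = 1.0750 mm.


Formula: TS = force / (width * thickness)
Substituting: TS = 370.9510 / (22.3810 * 1.0750)
Result: 15.4180 N/mm^2


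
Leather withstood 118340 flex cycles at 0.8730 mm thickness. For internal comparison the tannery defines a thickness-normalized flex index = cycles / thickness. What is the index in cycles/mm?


Formula: Index = cycles / thickness
Substituting: Index = 118340 / 0.8730
Result: 135555.5556 cycles/mm


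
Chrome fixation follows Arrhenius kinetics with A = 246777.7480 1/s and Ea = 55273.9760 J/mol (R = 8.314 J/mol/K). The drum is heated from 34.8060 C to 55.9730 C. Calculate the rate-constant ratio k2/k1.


T1 = 34.8060 + 273.15 = 307.9560 K; T2 = 55.9730 + 273.15 = 329.1230 K
k1 = A * exp(-Ea/(R*T1)) = 246777.7480 * exp(-55273.9760/(8.314*307.9560)) = 1.0388e-04 1/s
k2 = A * exp(-Ea/(R*T2)) = 246777.7480 * exp(-55273.9760/(8.314*329.1230)) = 4.1642e-04 1/s
k2/k1 = 4.1642e-04 / 1.0388e-04 = 4.0085


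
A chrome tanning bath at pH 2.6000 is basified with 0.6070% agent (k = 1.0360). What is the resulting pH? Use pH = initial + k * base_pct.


Formula: pH_final = pH_initial + k * base_pct
Substituting: pH_final = 2.6000 + 1.0360 * 0.6070
Result: 3.2289


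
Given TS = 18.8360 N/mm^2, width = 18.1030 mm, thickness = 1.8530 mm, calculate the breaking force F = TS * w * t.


Formula: F = TS * w * t
Substituting: F = 18.8360 * 18.1030 * 1.8530
Result: 631.8510 N


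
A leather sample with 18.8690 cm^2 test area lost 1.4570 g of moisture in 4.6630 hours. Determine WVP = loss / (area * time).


Formula: WVP = loss / (area * time)
Substituting: WVP = 1.4570 / (18.8690 * 4.6630)
Result: 0.0165594 g/(cm^2*hr)


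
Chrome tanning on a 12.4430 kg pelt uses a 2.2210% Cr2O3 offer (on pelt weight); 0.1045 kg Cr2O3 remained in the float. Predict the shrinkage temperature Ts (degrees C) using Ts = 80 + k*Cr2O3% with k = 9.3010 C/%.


Offered = pelt * offer_pct / 100 = 12.4430 * 2.2210 / 100 = 0.2764 kg
Uptake = offered - residual = 0.2764 - 0.1045 = 0.1719 kg
Cr2O3% on pelt = uptake / pelt * 100 = 0.1719 / 12.4430 * 100 = 1.3812 %
Ts = 80 + k * Cr2O3% = 80 + 9.3010 * 1.3812 = 92.8463 C


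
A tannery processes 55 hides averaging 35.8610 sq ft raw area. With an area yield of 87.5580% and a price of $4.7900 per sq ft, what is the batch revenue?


Raw_total = N * avg_area = 55 * 35.8610 = 1972.3550 sq ft
Finished = Raw_total * yield / 100 = 1972.3550 * 87.5580 / 100 = 1726.9546 sq ft
Value = Finished * price = 1726.9546 * 4.7900 = 8272.1125 $


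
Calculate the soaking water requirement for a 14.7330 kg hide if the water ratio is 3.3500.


Formula: Water = hide_weight * ratio
Substituting: Water = 14.7330 * 3.3500
Result: 49.3556 kg


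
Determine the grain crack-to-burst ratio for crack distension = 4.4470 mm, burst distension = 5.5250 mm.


Formula: Ratio = crack / burst
Substituting: Ratio = 4.4470 / 5.5250
Result: 0.8049


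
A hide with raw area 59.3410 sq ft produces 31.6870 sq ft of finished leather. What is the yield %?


Formula: Yield = finished / raw * 100
Substituting: Yield = 31.6870 / 59.3410 * 100
Result: 53.3982 %


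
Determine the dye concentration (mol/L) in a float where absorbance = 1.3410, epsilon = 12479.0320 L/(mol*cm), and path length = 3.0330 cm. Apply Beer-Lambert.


Formula: c = A / (epsilon * l)
Substituting: c = 1.3410 / (12479.0320 * 3.0330)
Result: 3.5430e-05 mol/L


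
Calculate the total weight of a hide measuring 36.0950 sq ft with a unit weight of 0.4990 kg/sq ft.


Formula: Weight = area * weight_per_sqft
Substituting: Weight = 36.0950 * 0.4990
Result: 18.0114 kg


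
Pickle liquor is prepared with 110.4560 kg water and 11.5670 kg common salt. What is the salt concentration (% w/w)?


Formula: Conc = salt / (water + salt) * 100
Substituting: Conc = 11.5670 / (110.4560 + 11.5670) * 100
Result: 9.4794 %


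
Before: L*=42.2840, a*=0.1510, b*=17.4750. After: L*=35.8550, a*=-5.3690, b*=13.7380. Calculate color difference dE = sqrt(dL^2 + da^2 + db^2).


dL = -6.4290, da = -5.5200, db = -3.7370
dE = sqrt((-6.4290)^2 + (-5.5200)^2 + (-3.7370)^2) = 9.2611


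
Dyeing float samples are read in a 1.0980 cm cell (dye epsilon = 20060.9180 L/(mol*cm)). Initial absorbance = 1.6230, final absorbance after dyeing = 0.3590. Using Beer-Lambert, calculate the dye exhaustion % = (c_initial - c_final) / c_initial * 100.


c_initial = A_i / (epsilon * l) = 1.6230 / (20060.9180 * 1.0980) = 7.3683e-05 mol/L
c_final = A_f / (epsilon * l) = 0.3590 / (20060.9180 * 1.0980) = 1.6298e-05 mol/L
Exhaustion = (c_initial - c_final) / c_initial * 100 = (7.3683e-05 - 1.6298e-05) / 7.3683e-05 * 100 = 77.8805 %


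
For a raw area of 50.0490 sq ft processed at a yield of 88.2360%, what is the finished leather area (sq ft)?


Formula: finished = raw * yield / 100
Substituting: finished = 50.0490 * 88.2360 / 100
Result: 44.1612 sq ft


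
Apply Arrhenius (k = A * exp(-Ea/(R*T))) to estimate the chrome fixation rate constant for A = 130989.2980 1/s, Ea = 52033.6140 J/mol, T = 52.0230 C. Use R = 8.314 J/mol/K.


T_K = T_C + 273.15 = 52.0230 + 273.15 = 325.1730 K
exponent = -Ea / (R * T_K) = -52033.6140 / (8.314 * 325.1730) = -19.2468
k = A * exp(exponent) = 130989.2980 * exp(-19.2468) = 5.7337e-04 1/s


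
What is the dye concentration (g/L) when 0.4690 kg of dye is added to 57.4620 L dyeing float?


Formula: Conc = dye_mass(kg) / volume(L) * 1000
Substituting: Conc = 0.4690 / 57.4620 * 1000
Result: 8.1619 g/L


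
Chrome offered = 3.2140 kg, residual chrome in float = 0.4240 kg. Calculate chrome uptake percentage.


Formula: Uptake = (offered - residual) / offered * 100
Substituting: Uptake = (3.2140 - 0.4240) / 3.2140 * 100
Result: 86.8077 %


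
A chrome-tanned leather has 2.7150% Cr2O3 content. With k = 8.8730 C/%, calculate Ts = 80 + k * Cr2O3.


Formula: Ts = 80 + k * Cr2O3
Substituting: Ts = 80 + 8.8730 * 2.7150
Result: 104.0902 C


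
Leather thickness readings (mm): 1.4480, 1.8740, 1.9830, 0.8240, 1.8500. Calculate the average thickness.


Formula: Average = sum / n
Substituting: Average = 7.9790 / 5
Result: 1.5958 mm


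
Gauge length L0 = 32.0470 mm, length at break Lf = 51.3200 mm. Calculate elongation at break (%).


Formula: Elongation = (Lf - L0) / L0 * 100
Substituting: Elongation = (51.3200 - 32.0470) / 32.0470 * 100
Result: 60.1398 %


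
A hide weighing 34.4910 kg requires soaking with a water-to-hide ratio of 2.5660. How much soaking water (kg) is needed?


Formula: Water = hide_weight * ratio
Substituting: Water = 34.4910 * 2.5660
Result: 88.5039 kg


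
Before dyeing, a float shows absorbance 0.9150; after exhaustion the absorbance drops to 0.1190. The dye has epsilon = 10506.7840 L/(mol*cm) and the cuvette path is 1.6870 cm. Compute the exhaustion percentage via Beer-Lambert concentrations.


c_initial = A_i / (epsilon * l) = 0.9150 / (10506.7840 * 1.6870) = 5.1622e-05 mol/L
c_final = A_f / (epsilon * l) = 0.1190 / (10506.7840 * 1.6870) = 6.7137e-06 mol/L
Exhaustion = (c_initial - c_final) / c_initial * 100 = (5.1622e-05 - 6.7137e-06) / 5.1622e-05 * 100 = 86.9945 %


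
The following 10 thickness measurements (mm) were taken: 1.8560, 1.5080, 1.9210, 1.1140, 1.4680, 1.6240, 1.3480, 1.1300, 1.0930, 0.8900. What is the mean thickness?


Formula: Average = sum / n
Substituting: Average = 13.9520 / 10
Result: 1.3952 mm


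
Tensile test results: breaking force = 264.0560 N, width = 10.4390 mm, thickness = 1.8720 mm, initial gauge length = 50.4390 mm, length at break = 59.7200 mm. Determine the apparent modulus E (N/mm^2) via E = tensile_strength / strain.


TS = F / (w * t) = 264.0560 / (10.4390 * 1.8720) = 13.5124 N/mm^2
strain = (Lf - L0) / L0 = (59.7200 - 50.4390) / 50.4390 = 0.1840
E = TS / strain = 13.5124 / 0.1840 = 73.4350 N/mm^2


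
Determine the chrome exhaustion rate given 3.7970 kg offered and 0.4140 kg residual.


Formula: Uptake = (offered - residual) / offered * 100
Substituting: Uptake = (3.7970 - 0.4140) / 3.7970 * 100
Result: 89.0967 %


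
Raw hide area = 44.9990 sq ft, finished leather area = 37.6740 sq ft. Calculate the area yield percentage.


Formula: Yield = finished / raw * 100
Substituting: Yield = 37.6740 / 44.9990 * 100
Result: 83.7219 %


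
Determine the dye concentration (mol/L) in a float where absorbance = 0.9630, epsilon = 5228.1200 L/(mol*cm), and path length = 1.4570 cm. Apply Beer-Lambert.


Formula: c = A / (epsilon * l)
Substituting: c = 0.9630 / (5228.1200 * 1.4570)
Result: 1.2642e-04 mol/L


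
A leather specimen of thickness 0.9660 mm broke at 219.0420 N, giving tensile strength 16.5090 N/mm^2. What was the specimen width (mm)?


Formula: w = F / (TS * t)
Substituting: w = 219.0420 / (16.5090 * 0.9660)
Result: 13.7350 mm


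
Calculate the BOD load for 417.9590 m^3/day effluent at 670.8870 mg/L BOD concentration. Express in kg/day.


Formula: BOD_load = volume * conc / 1000
Substituting: BOD_load = 417.9590 * 670.8870 / 1000
Result: 280.4033 kg/day


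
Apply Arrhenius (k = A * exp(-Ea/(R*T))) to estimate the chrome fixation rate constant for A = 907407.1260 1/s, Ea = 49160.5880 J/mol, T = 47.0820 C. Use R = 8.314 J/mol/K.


T_K = T_C + 273.15 = 47.0820 + 273.15 = 320.2320 K
exponent = -Ea / (R * T_K) = -49160.5880 / (8.314 * 320.2320) = -18.4647
k = A * exp(exponent) = 907407.1260 * exp(-18.4647) = 0.00868328 1/s


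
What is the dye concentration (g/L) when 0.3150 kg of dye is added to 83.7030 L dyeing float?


Formula: Conc = dye_mass(kg) / volume(L) * 1000
Substituting: Conc = 0.3150 / 83.7030 * 1000
Result: 3.7633 g/L


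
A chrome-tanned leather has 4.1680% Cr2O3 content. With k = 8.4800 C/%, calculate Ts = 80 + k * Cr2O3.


Formula: Ts = 80 + k * Cr2O3
Substituting: Ts = 80 + 8.4800 * 4.1680
Result: 115.3446 C


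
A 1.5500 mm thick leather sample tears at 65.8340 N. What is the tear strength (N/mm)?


Formula: Tear strength = force / thickness
Substituting: Tear strength = 65.8340 / 1.5500
Result: 42.4735 N/mm


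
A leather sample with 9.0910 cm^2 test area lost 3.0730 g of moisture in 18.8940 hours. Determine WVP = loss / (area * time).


Formula: WVP = loss / (area * time)
Substituting: WVP = 3.0730 / (9.0910 * 18.8940)
Result: 0.0178907 g/(cm^2*hr)


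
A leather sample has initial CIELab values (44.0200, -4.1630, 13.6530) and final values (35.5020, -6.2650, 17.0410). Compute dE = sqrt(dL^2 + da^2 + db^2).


dL = -8.5180, da = -2.1020, db = 3.3880
dE = sqrt((-8.5180)^2 + (-2.1020)^2 + 3.3880^2) = 9.4050


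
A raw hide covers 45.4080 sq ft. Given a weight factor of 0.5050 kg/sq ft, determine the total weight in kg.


Formula: Weight = area * weight_per_sqft
Substituting: Weight = 45.4080 * 0.5050
Result: 22.9310 kg


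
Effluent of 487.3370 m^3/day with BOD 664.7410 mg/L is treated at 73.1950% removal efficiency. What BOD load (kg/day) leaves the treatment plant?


Load_in = volume * conc / 1000 = 487.3370 * 664.7410 / 1000 = 323.9529 kg/day
Removed = Load_in * eff / 100 = 323.9529 * 73.1950 / 100 = 237.1173 kg/day
Load_out = Load_in - Removed = 323.9529 - 237.1173 = 86.8356 kg/day


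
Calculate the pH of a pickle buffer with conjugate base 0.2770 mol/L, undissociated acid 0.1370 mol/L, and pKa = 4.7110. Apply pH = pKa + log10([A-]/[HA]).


ratio = [A-] / [HA] = 0.2770 / 0.1370 = 2.0219
log10(ratio) = 0.3058
pH = pKa + log10(ratio) = 4.7110 + 0.3058 = 5.0168


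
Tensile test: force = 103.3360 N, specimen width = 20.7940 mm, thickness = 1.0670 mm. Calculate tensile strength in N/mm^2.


Formula: TS = force / (width * thickness)
Substituting: TS = 103.3360 / (20.7940 * 1.0670)
Result: 4.6575 N/mm^2


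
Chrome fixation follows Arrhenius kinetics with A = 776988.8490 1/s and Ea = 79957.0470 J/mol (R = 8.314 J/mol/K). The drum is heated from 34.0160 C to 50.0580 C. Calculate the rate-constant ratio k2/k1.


T1 = 34.0160 + 273.15 = 307.1660 K; T2 = 50.0580 + 273.15 = 323.2080 K
k1 = A * exp(-Ea/(R*T1)) = 776988.8490 * exp(-79957.0470/(8.314*307.1660)) = 1.9631e-08 1/s
k2 = A * exp(-Ea/(R*T2)) = 776988.8490 * exp(-79957.0470/(8.314*323.2080)) = 9.2863e-08 1/s
k2/k1 = 9.2863e-08 / 1.9631e-08 = 4.7303


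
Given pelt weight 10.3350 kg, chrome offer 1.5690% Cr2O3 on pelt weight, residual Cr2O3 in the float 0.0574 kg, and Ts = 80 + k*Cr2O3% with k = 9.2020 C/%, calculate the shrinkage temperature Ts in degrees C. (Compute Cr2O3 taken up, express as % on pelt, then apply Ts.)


Offered = pelt * offer_pct / 100 = 10.3350 * 1.5690 / 100 = 0.1622 kg
Uptake = offered - residual = 0.1622 - 0.0574 = 0.1048 kg
Cr2O3% on pelt = uptake / pelt * 100 = 0.1048 / 10.3350 * 100 = 1.0136 %
Ts = 80 + k * Cr2O3% = 80 + 9.2020 * 1.0136 = 89.3272 C


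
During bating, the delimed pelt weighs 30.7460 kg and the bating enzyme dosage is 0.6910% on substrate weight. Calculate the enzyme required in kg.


Formula: Enzyme = substrate * pct / 100
Substituting: Enzyme = 30.7460 * 0.6910 / 100
Result: 0.2125 kg


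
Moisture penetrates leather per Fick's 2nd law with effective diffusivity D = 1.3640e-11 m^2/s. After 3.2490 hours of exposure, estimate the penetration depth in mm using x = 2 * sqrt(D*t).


t = 3.2490 hr * 3600 = 11696.4000 s
D * t = 1.3640e-11 * 11696.4000 = 1.5954e-07
x = 2 * sqrt(D*t) = 2 * sqrt(1.5954e-07) = 7.9885e-04 m = 0.7988 mm


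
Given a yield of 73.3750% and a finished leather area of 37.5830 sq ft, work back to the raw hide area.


Formula: raw = finished * 100 / yield
Substituting: raw = 37.5830 * 100 / 73.3750
Result: 51.2204 sq ft


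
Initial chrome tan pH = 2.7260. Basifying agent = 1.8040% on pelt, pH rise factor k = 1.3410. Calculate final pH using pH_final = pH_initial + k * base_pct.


Formula: pH_final = pH_initial + k * base_pct
Substituting: pH_final = 2.7260 + 1.3410 * 1.8040
Result: 5.1452


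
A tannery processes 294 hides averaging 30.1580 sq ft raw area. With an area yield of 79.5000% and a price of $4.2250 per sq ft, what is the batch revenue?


Raw_total = N * avg_area = 294 * 30.1580 = 8866.4520 sq ft
Finished = Raw_total * yield / 100 = 8866.4520 * 79.5000 / 100 = 7048.8293 sq ft
Value = Finished * price = 7048.8293 * 4.2250 = 29781.3040 $


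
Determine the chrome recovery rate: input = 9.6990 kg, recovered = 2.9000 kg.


Formula: Recovery = recovered / input * 100
Substituting: Recovery = 2.9000 / 9.6990 * 100
Result: 29.9000 %


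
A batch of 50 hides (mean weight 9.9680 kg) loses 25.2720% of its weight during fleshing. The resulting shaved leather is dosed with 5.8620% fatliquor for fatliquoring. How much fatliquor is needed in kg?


Total_raw = N * avg_wt = 50 * 9.9680 = 498.4000 kg
Substrate = Total_raw * (1 - loss/100) = 498.4000 * (1 - 25.2720/100) = 372.4444 kg
Fat = Substrate * pct / 100 = 372.4444 * 5.8620 / 100 = 21.8327 kg


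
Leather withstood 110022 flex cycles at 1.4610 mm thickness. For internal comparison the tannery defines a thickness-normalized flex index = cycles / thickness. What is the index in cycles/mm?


Formula: Index = cycles / thickness
Substituting: Index = 110022 / 1.4610
Result: 75305.9548 cycles/mm


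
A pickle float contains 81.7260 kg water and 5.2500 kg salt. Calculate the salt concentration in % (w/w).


Formula: Conc = salt / (water + salt) * 100
Substituting: Conc = 5.2500 / (81.7260 + 5.2500) * 100
Result: 6.0361 %


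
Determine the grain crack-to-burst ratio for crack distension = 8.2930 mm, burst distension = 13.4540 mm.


Formula: Ratio = crack / burst
Substituting: Ratio = 8.2930 / 13.4540
Result: 0.6164


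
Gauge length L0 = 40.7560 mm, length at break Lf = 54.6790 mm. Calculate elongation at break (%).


Formula: Elongation = (Lf - L0) / L0 * 100
Substituting: Elongation = (54.6790 - 40.7560) / 40.7560 * 100
Result: 34.1618 %


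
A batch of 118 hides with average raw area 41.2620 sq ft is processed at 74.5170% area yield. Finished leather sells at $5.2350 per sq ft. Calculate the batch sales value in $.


Raw_total = N * avg_area = 118 * 41.2620 = 4868.9160 sq ft
Finished = Raw_total * yield / 100 = 4868.9160 * 74.5170 / 100 = 3628.1701 sq ft
Value = Finished * price = 3628.1701 * 5.2350 = 18993.4707 $


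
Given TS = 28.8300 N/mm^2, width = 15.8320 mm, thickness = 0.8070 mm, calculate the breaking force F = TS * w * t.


Formula: F = TS * w * t
Substituting: F = 28.8300 * 15.8320 * 0.8070
Result: 368.3443 N


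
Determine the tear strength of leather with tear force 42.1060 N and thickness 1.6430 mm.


Formula: Tear strength = force / thickness
Substituting: Tear strength = 42.1060 / 1.6430
Result: 25.6275 N/mm


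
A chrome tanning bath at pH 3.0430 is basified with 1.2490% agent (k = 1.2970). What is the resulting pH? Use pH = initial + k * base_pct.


Formula: pH_final = pH_initial + k * base_pct
Substituting: pH_final = 3.0430 + 1.2970 * 1.2490
Result: 4.6630


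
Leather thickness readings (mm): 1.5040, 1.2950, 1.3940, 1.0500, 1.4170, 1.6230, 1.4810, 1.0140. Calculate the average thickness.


Formula: Average = sum / n
Substituting: Average = 10.7780 / 8
Result: 1.3473 mm


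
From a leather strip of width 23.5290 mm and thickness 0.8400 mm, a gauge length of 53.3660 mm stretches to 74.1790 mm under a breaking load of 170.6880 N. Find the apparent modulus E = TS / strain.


TS = F / (w * t) = 170.6880 / (23.5290 * 0.8400) = 8.6362 N/mm^2
strain = (Lf - L0) / L0 = (74.1790 - 53.3660) / 53.3660 = 0.3900
E = TS / strain = 8.6362 / 0.3900 = 22.1437 N/mm^2


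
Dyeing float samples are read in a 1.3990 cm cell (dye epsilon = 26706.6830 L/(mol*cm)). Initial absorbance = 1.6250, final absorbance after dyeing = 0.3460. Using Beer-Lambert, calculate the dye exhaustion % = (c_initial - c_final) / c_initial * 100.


c_initial = A_i / (epsilon * l) = 1.6250 / (26706.6830 * 1.3990) = 4.3493e-05 mol/L
c_final = A_f / (epsilon * l) = 0.3460 / (26706.6830 * 1.3990) = 9.2606e-06 mol/L
Exhaustion = (c_initial - c_final) / c_initial * 100 = (4.3493e-05 - 9.2606e-06) / 4.3493e-05 * 100 = 78.7077 %


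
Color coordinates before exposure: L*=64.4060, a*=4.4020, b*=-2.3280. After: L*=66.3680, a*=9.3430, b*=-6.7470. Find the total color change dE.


dL = 1.9620, da = 4.9410, db = -4.4190
dE = sqrt(1.9620^2 + 4.9410^2 + (-4.4190)^2) = 6.9131


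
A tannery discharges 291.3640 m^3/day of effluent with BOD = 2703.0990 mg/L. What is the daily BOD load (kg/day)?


Formula: BOD_load = volume * conc / 1000
Substituting: BOD_load = 291.3640 * 2703.0990 / 1000
Result: 787.5857 kg/day


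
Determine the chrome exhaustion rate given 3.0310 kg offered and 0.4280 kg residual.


Formula: Uptake = (offered - residual) / offered * 100
Substituting: Uptake = (3.0310 - 0.4280) / 3.0310 * 100
Result: 85.8792 %


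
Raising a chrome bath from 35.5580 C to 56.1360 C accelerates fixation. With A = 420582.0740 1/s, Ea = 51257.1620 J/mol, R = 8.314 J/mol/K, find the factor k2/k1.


T1 = 35.5580 + 273.15 = 308.7080 K; T2 = 56.1360 + 273.15 = 329.2860 K
k1 = A * exp(-Ea/(R*T1)) = 420582.0740 * exp(-51257.1620/(8.314*308.7080)) = 8.9252e-04 1/s
k2 = A * exp(-Ea/(R*T2)) = 420582.0740 * exp(-51257.1620/(8.314*329.2860)) = 0.00310909 1/s
k2/k1 = 0.00310909 / 8.9252e-04 = 3.4835


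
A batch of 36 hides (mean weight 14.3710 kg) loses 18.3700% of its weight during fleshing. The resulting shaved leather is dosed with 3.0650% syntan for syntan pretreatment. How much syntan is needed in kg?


Total_raw = N * avg_wt = 36 * 14.3710 = 517.3560 kg
Substrate = Total_raw * (1 - loss/100) = 517.3560 * (1 - 18.3700/100) = 422.3177 kg
Syntan = Substrate * pct / 100 = 422.3177 * 3.0650 / 100 = 12.9440 kg


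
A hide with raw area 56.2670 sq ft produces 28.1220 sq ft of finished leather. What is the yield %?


Formula: Yield = finished / raw * 100
Substituting: Yield = 28.1220 / 56.2670 * 100
Result: 49.9796 %


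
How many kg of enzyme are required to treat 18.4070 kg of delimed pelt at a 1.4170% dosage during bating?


Formula: Enzyme = substrate * pct / 100
Substituting: Enzyme = 18.4070 * 1.4170 / 100
Result: 0.2608 kg


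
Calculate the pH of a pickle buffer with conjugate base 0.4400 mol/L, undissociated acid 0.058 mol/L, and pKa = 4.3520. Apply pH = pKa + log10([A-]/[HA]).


ratio = [A-] / [HA] = 0.4400 / 0.058 = 7.5862
log10(ratio) = 0.8800
pH = pKa + log10(ratio) = 4.3520 + 0.8800 = 5.2320


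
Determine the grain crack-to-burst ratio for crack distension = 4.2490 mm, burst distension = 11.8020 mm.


Formula: Ratio = crack / burst
Substituting: Ratio = 4.2490 / 11.8020
Result: 0.3600


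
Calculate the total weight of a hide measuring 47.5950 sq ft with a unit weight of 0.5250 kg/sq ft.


Formula: Weight = area * weight_per_sqft
Substituting: Weight = 47.5950 * 0.5250
Result: 24.9874 kg


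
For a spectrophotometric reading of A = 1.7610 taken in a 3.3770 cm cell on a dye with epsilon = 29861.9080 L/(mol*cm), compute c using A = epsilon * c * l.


Formula: c = A / (epsilon * l)
Substituting: c = 1.7610 / (29861.9080 * 3.3770)
Result: 1.7463e-05 mol/L


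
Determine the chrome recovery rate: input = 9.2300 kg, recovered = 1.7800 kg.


Formula: Recovery = recovered / input * 100
Substituting: Recovery = 1.7800 / 9.2300 * 100
Result: 19.2849 %


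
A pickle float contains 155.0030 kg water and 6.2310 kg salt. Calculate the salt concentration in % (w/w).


Formula: Conc = salt / (water + salt) * 100
Substituting: Conc = 6.2310 / (155.0030 + 6.2310) * 100
Result: 3.8646 %


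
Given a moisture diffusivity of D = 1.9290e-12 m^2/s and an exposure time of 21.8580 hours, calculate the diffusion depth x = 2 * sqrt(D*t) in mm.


t = 21.8580 hr * 3600 = 78688.8000 s
D * t = 1.9290e-12 * 78688.8000 = 1.5179e-07
x = 2 * sqrt(D*t) = 2 * sqrt(1.5179e-07) = 7.7921e-04 m = 0.7792 mm


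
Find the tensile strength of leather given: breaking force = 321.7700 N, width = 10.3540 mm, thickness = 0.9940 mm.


Formula: TS = force / (width * thickness)
Substituting: TS = 321.7700 / (10.3540 * 0.9940)
Result: 31.2645 N/mm^2


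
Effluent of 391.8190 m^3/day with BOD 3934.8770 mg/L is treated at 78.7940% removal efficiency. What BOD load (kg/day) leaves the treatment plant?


Load_in = volume * conc / 1000 = 391.8190 * 3934.8770 / 1000 = 1541.7596 kg/day
Removed = Load_in * eff / 100 = 1541.7596 * 78.7940 / 100 = 1214.8140 kg/day
Load_out = Load_in - Removed = 1541.7596 - 1214.8140 = 326.9455 kg/day
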